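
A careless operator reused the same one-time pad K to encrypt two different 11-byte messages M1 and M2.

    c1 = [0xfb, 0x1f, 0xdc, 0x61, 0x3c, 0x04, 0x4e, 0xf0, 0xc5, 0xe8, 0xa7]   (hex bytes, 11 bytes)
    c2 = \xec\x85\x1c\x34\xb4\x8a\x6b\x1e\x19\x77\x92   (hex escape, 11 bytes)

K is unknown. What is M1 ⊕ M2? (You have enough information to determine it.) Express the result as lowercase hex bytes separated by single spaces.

c1 ⊕ c2 = (M1 ⊕ K) ⊕ (M2 ⊕ K) = M1 ⊕ M2 — the shared key cancels under XOR.
fb xor ec = 17
1f xor 85 = 9a
dc xor 1c = c0
61 xor 34 = 55
3c xor b4 = 88
04 xor 8a = 8e
4e xor 6b = 25
f0 xor 1e = ee
c5 xor 19 = dc
e8 xor 77 = 9f
a7 xor 92 = 35

17 9a c0 55 88 8e 25 ee dc 9f 35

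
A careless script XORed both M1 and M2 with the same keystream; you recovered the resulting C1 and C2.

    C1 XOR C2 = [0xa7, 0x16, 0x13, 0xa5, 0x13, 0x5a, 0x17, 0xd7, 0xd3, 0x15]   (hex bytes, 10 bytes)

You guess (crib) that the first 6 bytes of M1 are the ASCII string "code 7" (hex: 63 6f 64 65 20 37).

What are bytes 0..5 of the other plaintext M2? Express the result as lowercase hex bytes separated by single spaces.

c4 79 77 c0 33 6d

Since C1 ⊕ C2 = M1 ⊕ M2, XORing with the guessed M1 bytes yields the corresponding M2 bytes: M2 = (C1 ⊕ C2) ⊕ M1.
byte 0: a7 XOR 63 = c4
byte 1: 16 XOR 6f = 79
byte 2: 13 XOR 64 = 77
byte 3: a5 XOR 65 = c0
byte 4: 13 XOR 20 = 33
byte 5: 5a XOR 37 = 6d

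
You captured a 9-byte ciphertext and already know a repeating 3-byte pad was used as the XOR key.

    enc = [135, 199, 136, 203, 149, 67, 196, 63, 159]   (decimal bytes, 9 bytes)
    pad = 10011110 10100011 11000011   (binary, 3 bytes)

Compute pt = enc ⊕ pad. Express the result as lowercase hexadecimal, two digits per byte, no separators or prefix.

The 3-byte key repeats, so the effective keystream is 9e a3 c3 9e a3 c3 9e a3 c3.
byte 0: 87 ⊕ 9e = 19
byte 1: c7 ⊕ a3 = 64
byte 2: 88 ⊕ c3 = 4b
byte 3: cb ⊕ 9e = 55
byte 4: 95 ⊕ a3 = 36
byte 5: 43 ⊕ c3 = 80
byte 6: c4 ⊕ 9e = 5a
byte 7: 3f ⊕ a3 = 9c
byte 8: 9f ⊕ c3 = 5c

19644b5536805a9c5c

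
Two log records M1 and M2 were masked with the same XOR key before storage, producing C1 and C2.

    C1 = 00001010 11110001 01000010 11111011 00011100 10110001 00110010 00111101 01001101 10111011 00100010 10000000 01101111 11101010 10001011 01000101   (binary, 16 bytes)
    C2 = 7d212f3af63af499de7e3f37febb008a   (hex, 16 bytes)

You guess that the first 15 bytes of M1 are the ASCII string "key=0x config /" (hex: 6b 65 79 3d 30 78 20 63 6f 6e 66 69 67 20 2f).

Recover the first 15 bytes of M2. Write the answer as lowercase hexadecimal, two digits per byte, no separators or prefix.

1cb514fcdaf3e6c7fcab7bdef671a4

First, C1 ⊕ C2 = (M1 ⊕ K) ⊕ (M2 ⊕ K) = M1 ⊕ M2, so the key drops out. Then M2 = (M1 ⊕ M2) ⊕ M1 over the first 15 bytes.
byte 0: (0a xor 7d) xor 6b = 77 xor 6b = 1c
byte 1: (f1 xor 21) xor 65 = d0 xor 65 = b5
byte 2: (42 xor 2f) xor 79 = 6d xor 79 = 14
byte 3: (fb xor 3a) xor 3d = c1 xor 3d = fc
byte 4: (1c xor f6) xor 30 = ea xor 30 = da
byte 5: (b1 xor 3a) xor 78 = 8b xor 78 = f3
byte 6: (32 xor f4) xor 20 = c6 xor 20 = e6
byte 7: (3d xor 99) xor 63 = a4 xor 63 = c7
byte 8: (4d xor de) xor 6f = 93 xor 6f = fc
byte 9: (bb xor 7e) xor 6e = c5 xor 6e = ab
byte 10: (22 xor 3f) xor 66 = 1d xor 66 = 7b
byte 11: (80 xor 37) xor 69 = b7 xor 69 = de
byte 12: (6f xor fe) xor 67 = 91 xor 67 = f6
byte 13: (ea xor bb) xor 20 = 51 xor 20 = 71
byte 14: (8b xor 00) xor 2f = 8b xor 2f = a4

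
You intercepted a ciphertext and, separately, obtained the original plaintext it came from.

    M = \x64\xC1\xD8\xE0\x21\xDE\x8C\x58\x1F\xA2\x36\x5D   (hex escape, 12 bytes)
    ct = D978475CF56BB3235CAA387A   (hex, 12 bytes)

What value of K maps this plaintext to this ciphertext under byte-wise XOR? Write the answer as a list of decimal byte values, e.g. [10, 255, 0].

[189, 185, 159, 188, 212, 181, 63, 123, 67, 8, 14, 39]

Since ct = M ⊕ K, XORing both sides with M gives K = M ⊕ ct.
byte 0: 64 ^ d9 = bd
byte 1: c1 ^ 78 = b9
byte 2: d8 ^ 47 = 9f
byte 3: e0 ^ 5c = bc
byte 4: 21 ^ f5 = d4
byte 5: de ^ 6b = b5
byte 6: 8c ^ b3 = 3f
byte 7: 58 ^ 23 = 7b
byte 8: 1f ^ 5c = 43
byte 9: a2 ^ aa = 08
byte 10: 36 ^ 38 = 0e
byte 11: 5d ^ 7a = 27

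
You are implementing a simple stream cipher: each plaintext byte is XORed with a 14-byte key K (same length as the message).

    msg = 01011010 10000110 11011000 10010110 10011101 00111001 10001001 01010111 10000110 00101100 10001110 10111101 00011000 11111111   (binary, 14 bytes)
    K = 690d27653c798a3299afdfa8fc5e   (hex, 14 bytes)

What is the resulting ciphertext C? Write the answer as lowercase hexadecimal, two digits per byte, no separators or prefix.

338bfff3a14003651f835115e4a1

5a ^ 69 = 33
86 ^ 0d = 8b
d8 ^ 27 = ff
96 ^ 65 = f3
9d ^ 3c = a1
39 ^ 79 = 40
89 ^ 8a = 03
57 ^ 32 = 65
86 ^ 99 = 1f
2c ^ af = 83
8e ^ df = 51
bd ^ a8 = 15
18 ^ fc = e4
ff ^ 5e = a1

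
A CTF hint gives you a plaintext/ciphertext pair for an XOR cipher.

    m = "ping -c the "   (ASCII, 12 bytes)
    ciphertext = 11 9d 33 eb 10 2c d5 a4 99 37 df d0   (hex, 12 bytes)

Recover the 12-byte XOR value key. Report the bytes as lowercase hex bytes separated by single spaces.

Since ciphertext = m ⊕ key, XORing both sides with m gives key = m ⊕ ciphertext.
70 ⊕ 11 = 61
69 ⊕ 9d = f4
6e ⊕ 33 = 5d
67 ⊕ eb = 8c
20 ⊕ 10 = 30
2d ⊕ 2c = 01
63 ⊕ d5 = b6
20 ⊕ a4 = 84
74 ⊕ 99 = ed
68 ⊕ 37 = 5f
65 ⊕ df = ba
20 ⊕ d0 = f0

61 f4 5d 8c 30 01 b6 84 ed 5f ba f0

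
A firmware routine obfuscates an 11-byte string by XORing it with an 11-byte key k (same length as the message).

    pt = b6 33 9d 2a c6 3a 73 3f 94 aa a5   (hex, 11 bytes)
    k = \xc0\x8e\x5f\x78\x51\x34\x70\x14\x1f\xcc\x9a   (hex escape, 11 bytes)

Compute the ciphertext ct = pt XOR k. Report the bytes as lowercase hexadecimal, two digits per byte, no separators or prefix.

XOR is its own inverse, so applying the key byte-wise gives the result directly.
byte 0: 10110110 xor 11000000 = 01110110
byte 1: 00110011 xor 10001110 = 10111101
byte 2: 10011101 xor 01011111 = 11000010
byte 3: 00101010 xor 01111000 = 01010010
byte 4: 11000110 xor 01010001 = 10010111
byte 5: 00111010 xor 00110100 = 00001110
byte 6: 01110011 xor 01110000 = 00000011
byte 7: 00111111 xor 00010100 = 00101011
byte 8: 10010100 xor 00011111 = 10001011
byte 9: 10101010 xor 11001100 = 01100110
byte 10: 10100101 xor 10011010 = 00111111

76bdc252970e032b8b663f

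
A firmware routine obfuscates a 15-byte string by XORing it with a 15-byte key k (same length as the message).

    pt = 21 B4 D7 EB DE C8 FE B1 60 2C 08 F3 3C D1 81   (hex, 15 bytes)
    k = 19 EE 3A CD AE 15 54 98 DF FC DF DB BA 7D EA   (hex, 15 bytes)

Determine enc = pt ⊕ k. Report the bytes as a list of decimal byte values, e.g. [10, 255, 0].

[56, 90, 237, 38, 112, 221, 170, 41, 191, 208, 215, 40, 134, 172, 107]

21 XOR 19 = 38
b4 XOR ee = 5a
d7 XOR 3a = ed
eb XOR cd = 26
de XOR ae = 70
c8 XOR 15 = dd
fe XOR 54 = aa
b1 XOR 98 = 29
60 XOR df = bf
2c XOR fc = d0
08 XOR df = d7
f3 XOR db = 28
3c XOR ba = 86
d1 XOR 7d = ac
81 XOR ea = 6b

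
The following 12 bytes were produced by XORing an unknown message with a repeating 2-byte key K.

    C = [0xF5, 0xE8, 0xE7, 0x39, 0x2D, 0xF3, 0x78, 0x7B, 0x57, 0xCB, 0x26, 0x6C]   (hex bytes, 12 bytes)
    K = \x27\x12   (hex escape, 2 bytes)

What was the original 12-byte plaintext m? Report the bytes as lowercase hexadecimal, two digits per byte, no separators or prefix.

The 2-byte key repeats, so the effective keystream is 27 12 27 12 27 12 27 12 27 12 27 12.
byte 0: 245 XOR  39 = 210
byte 1: 232 XOR  18 = 250
byte 2: 231 XOR  39 = 192
byte 3:  57 XOR  18 =  43
byte 4:  45 XOR  39 =  10
byte 5: 243 XOR  18 = 225
byte 6: 120 XOR  39 =  95
byte 7: 123 XOR  18 = 105
byte 8:  87 XOR  39 = 112
byte 9: 203 XOR  18 = 217
byte 10:  38 XOR  39 =   1
byte 11: 108 XOR  18 = 126

d2fac02b0ae15f6970d9017e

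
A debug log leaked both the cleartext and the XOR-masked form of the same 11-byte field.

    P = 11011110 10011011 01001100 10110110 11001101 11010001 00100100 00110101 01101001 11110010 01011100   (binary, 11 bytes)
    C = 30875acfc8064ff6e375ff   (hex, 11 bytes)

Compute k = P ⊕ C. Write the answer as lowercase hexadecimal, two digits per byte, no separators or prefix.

ee1c167905d76bc38a87a3

Since C = P ⊕ k, XORing both sides with P gives k = P ⊕ C.
byte 0: de ^ 30 = ee
byte 1: 9b ^ 87 = 1c
byte 2: 4c ^ 5a = 16
byte 3: b6 ^ cf = 79
byte 4: cd ^ c8 = 05
byte 5: d1 ^ 06 = d7
byte 6: 24 ^ 4f = 6b
byte 7: 35 ^ f6 = c3
byte 8: 69 ^ e3 = 8a
byte 9: f2 ^ 75 = 87
byte 10: 5c ^ ff = a3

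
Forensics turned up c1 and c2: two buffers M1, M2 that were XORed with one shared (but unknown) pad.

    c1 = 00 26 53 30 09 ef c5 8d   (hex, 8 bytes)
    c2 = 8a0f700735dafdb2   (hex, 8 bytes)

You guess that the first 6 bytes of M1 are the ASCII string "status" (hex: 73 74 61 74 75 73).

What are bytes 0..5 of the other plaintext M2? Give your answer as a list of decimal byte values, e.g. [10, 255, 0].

[249, 93, 66, 67, 73, 70]

First, c1 ⊕ c2 = (M1 ⊕ K) ⊕ (M2 ⊕ K) = M1 ⊕ M2, so the key drops out. Then M2 = (M1 ⊕ M2) ⊕ M1 over the first 6 bytes.
byte 0: (00 xor 8a) xor 73 = 8a xor 73 = f9
byte 1: (26 xor 0f) xor 74 = 29 xor 74 = 5d
byte 2: (53 xor 70) xor 61 = 23 xor 61 = 42
byte 3: (30 xor 07) xor 74 = 37 xor 74 = 43
byte 4: (09 xor 35) xor 75 = 3c xor 75 = 49
byte 5: (ef xor da) xor 73 = 35 xor 73 = 46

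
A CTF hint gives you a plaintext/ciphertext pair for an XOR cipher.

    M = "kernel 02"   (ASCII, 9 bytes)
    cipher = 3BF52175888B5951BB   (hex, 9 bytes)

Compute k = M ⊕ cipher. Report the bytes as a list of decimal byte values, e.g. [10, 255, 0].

Since cipher = M ⊕ k, XORing both sides with M gives k = M ⊕ cipher.
01101011 ⊕ 00111011 = 01010000
01100101 ⊕ 11110101 = 10010000
01110010 ⊕ 00100001 = 01010011
01101110 ⊕ 01110101 = 00011011
01100101 ⊕ 10001000 = 11101101
01101100 ⊕ 10001011 = 11100111
00100000 ⊕ 01011001 = 01111001
00110000 ⊕ 01010001 = 01100001
00110010 ⊕ 10111011 = 10001001

[80, 144, 83, 27, 237, 231, 121, 97, 137]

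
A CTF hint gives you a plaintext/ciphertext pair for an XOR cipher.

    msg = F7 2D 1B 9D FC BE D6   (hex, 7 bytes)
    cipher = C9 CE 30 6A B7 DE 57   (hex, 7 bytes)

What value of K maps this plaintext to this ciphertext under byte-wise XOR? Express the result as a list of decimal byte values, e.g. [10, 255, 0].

[62, 227, 43, 247, 75, 96, 129]

Since cipher = msg ⊕ K, XORing both sides with msg gives K = msg ⊕ cipher.
f7 XOR c9 = 3e
2d XOR ce = e3
1b XOR 30 = 2b
9d XOR 6a = f7
fc XOR b7 = 4b
be XOR de = 60
d6 XOR 57 = 81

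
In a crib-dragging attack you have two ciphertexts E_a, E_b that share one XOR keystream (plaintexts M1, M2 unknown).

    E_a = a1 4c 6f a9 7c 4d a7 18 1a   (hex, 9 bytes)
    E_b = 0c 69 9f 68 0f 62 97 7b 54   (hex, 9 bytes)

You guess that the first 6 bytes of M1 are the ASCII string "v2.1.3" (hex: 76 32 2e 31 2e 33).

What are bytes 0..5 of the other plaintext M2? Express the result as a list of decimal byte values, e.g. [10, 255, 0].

First, E_a ⊕ E_b = (M1 ⊕ K) ⊕ (M2 ⊕ K) = M1 ⊕ M2, so the key drops out. Then M2 = (M1 ⊕ M2) ⊕ M1 over the first 6 bytes.
byte 0: (a1 XOR 0c) XOR 76 = ad XOR 76 = db
byte 1: (4c XOR 69) XOR 32 = 25 XOR 32 = 17
byte 2: (6f XOR 9f) XOR 2e = f0 XOR 2e = de
byte 3: (a9 XOR 68) XOR 31 = c1 XOR 31 = f0
byte 4: (7c XOR 0f) XOR 2e = 73 XOR 2e = 5d
byte 5: (4d XOR 62) XOR 33 = 2f XOR 33 = 1c

[219, 23, 222, 240, 93, 28]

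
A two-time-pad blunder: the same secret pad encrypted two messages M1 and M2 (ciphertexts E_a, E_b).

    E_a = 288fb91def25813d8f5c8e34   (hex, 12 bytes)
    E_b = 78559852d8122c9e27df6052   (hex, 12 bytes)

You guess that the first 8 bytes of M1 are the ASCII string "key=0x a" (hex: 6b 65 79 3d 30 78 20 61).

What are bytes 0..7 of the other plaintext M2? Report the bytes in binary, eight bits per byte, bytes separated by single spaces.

First, E_a ⊕ E_b = (M1 ⊕ K) ⊕ (M2 ⊕ K) = M1 ⊕ M2, so the key drops out. Then M2 = (M1 ⊕ M2) ⊕ M1 over the first 8 bytes.
byte 0: (28 xor 78) xor 6b = 50 xor 6b = 3b
byte 1: (8f xor 55) xor 65 = da xor 65 = bf
byte 2: (b9 xor 98) xor 79 = 21 xor 79 = 58
byte 3: (1d xor 52) xor 3d = 4f xor 3d = 72
byte 4: (ef xor d8) xor 30 = 37 xor 30 = 07
byte 5: (25 xor 12) xor 78 = 37 xor 78 = 4f
byte 6: (81 xor 2c) xor 20 = ad xor 20 = 8d
byte 7: (3d xor 9e) xor 61 = a3 xor 61 = c2

00111011 10111111 01011000 01110010 00000111 01001111 10001101 11000010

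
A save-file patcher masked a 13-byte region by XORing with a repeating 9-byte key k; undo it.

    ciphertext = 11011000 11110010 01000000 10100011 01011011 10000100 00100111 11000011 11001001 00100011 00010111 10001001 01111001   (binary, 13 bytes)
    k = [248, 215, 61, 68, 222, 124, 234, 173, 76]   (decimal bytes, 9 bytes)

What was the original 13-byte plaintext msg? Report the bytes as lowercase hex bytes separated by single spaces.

The 9-byte key repeats, so the effective keystream is f8 d7 3d 44 de 7c ea ad 4c f8 d7 3d 44.
byte 0: d8 xor f8 = 20
byte 1: f2 xor d7 = 25
byte 2: 40 xor 3d = 7d
byte 3: a3 xor 44 = e7
byte 4: 5b xor de = 85
byte 5: 84 xor 7c = f8
byte 6: 27 xor ea = cd
byte 7: c3 xor ad = 6e
byte 8: c9 xor 4c = 85
byte 9: 23 xor f8 = db
byte 10: 17 xor d7 = c0
byte 11: 89 xor 3d = b4
byte 12: 79 xor 44 = 3d

20 25 7d e7 85 f8 cd 6e 85 db c0 b4 3d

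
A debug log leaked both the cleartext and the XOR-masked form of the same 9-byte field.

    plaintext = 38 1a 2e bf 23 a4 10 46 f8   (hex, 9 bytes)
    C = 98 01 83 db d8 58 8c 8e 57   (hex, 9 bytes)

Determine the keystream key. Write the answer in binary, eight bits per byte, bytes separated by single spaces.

10100000 00011011 10101101 01100100 11111011 11111100 10011100 11001000 10101111

Since C = plaintext ⊕ key, XORing both sides with plaintext gives key = plaintext ⊕ C.
38 xor 98 = a0
1a xor 01 = 1b
2e xor 83 = ad
bf xor db = 64
23 xor d8 = fb
a4 xor 58 = fc
10 xor 8c = 9c
46 xor 8e = c8
f8 xor 57 = af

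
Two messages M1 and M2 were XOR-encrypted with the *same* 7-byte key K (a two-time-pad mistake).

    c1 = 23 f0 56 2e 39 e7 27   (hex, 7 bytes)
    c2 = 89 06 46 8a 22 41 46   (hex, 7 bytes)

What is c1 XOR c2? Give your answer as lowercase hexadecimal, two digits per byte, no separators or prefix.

aaf610a41ba661

c1 ⊕ c2 = (M1 ⊕ K) ⊕ (M2 ⊕ K) = M1 ⊕ M2 — the shared key cancels under XOR.
byte 0: 23 ^ 89 = aa
byte 1: f0 ^ 06 = f6
byte 2: 56 ^ 46 = 10
byte 3: 2e ^ 8a = a4
byte 4: 39 ^ 22 = 1b
byte 5: e7 ^ 41 = a6
byte 6: 27 ^ 46 = 61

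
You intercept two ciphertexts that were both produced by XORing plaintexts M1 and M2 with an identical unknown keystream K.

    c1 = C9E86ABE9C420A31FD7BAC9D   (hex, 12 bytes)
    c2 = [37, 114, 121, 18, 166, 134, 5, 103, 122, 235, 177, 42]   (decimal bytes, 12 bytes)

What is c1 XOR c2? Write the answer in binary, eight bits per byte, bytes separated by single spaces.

11101100 10011010 00010011 10101100 00111010 11000100 00001111 01010110 10000111 10010000 00011101 10110111

c1 ⊕ c2 = (M1 ⊕ K) ⊕ (M2 ⊕ K) = M1 ⊕ M2 — the shared key cancels under XOR.
c9 ^ 25 = ec
e8 ^ 72 = 9a
6a ^ 79 = 13
be ^ 12 = ac
9c ^ a6 = 3a
42 ^ 86 = c4
0a ^ 05 = 0f
31 ^ 67 = 56
fd ^ 7a = 87
7b ^ eb = 90
ac ^ b1 = 1d
9d ^ 2a = b7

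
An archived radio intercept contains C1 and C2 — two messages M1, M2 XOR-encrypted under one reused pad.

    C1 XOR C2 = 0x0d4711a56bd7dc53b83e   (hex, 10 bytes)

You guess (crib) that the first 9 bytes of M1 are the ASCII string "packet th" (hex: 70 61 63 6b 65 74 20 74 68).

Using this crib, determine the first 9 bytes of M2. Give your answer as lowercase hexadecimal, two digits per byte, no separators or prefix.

Since C1 ⊕ C2 = M1 ⊕ M2, XORing with the guessed M1 bytes yields the corresponding M2 bytes: M2 = (C1 ⊕ C2) ⊕ M1.
byte 0: 0d ^ 70 = 7d
byte 1: 47 ^ 61 = 26
byte 2: 11 ^ 63 = 72
byte 3: a5 ^ 6b = ce
byte 4: 6b ^ 65 = 0e
byte 5: d7 ^ 74 = a3
byte 6: dc ^ 20 = fc
byte 7: 53 ^ 74 = 27
byte 8: b8 ^ 68 = d0

7d2672ce0ea3fc27d0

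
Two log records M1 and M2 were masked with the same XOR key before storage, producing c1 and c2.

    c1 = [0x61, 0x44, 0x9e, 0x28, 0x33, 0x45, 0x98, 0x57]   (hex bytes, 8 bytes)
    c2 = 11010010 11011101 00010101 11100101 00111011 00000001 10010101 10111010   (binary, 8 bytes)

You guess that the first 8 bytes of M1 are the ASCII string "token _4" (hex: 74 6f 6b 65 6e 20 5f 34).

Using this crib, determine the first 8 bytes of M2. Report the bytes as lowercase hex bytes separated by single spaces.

c7 f6 e0 a8 66 64 52 d9

First, c1 ⊕ c2 = (M1 ⊕ K) ⊕ (M2 ⊕ K) = M1 ⊕ M2, so the key drops out. Then M2 = (M1 ⊕ M2) ⊕ M1 over the first 8 bytes.
byte 0: (61 xor d2) xor 74 = b3 xor 74 = c7
byte 1: (44 xor dd) xor 6f = 99 xor 6f = f6
byte 2: (9e xor 15) xor 6b = 8b xor 6b = e0
byte 3: (28 xor e5) xor 65 = cd xor 65 = a8
byte 4: (33 xor 3b) xor 6e = 08 xor 6e = 66
byte 5: (45 xor 01) xor 20 = 44 xor 20 = 64
byte 6: (98 xor 95) xor 5f = 0d xor 5f = 52
byte 7: (57 xor ba) xor 34 = ed xor 34 = d9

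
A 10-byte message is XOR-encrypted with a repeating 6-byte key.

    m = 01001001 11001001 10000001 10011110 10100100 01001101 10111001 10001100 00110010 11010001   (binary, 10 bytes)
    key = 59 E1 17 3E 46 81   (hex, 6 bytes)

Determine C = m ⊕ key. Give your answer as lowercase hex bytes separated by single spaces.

10 28 96 a0 e2 cc e0 6d 25 ef

The 6-byte key repeats, so the effective keystream is 59 e1 17 3e 46 81 59 e1 17 3e.
byte 0: 01001001 XOR 01011001 = 00010000
byte 1: 11001001 XOR 11100001 = 00101000
byte 2: 10000001 XOR 00010111 = 10010110
byte 3: 10011110 XOR 00111110 = 10100000
byte 4: 10100100 XOR 01000110 = 11100010
byte 5: 01001101 XOR 10000001 = 11001100
byte 6: 10111001 XOR 01011001 = 11100000
byte 7: 10001100 XOR 11100001 = 01101101
byte 8: 00110010 XOR 00010111 = 00100101
byte 9: 11010001 XOR 00111110 = 11101111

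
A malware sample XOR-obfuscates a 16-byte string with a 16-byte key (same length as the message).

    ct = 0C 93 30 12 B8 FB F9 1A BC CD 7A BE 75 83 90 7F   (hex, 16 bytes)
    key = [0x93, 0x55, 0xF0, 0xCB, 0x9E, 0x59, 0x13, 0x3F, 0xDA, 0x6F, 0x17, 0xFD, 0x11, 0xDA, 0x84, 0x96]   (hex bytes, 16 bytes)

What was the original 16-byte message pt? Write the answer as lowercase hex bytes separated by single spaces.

9f c6 c0 d9 26 a2 ea 25 66 a2 6d 43 64 59 14 e9

byte 0: 0c ⊕ 93 = 9f
byte 1: 93 ⊕ 55 = c6
byte 2: 30 ⊕ f0 = c0
byte 3: 12 ⊕ cb = d9
byte 4: b8 ⊕ 9e = 26
byte 5: fb ⊕ 59 = a2
byte 6: f9 ⊕ 13 = ea
byte 7: 1a ⊕ 3f = 25
byte 8: bc ⊕ da = 66
byte 9: cd ⊕ 6f = a2
byte 10: 7a ⊕ 17 = 6d
byte 11: be ⊕ fd = 43
byte 12: 75 ⊕ 11 = 64
byte 13: 83 ⊕ da = 59
byte 14: 90 ⊕ 84 = 14
byte 15: 7f ⊕ 96 = e9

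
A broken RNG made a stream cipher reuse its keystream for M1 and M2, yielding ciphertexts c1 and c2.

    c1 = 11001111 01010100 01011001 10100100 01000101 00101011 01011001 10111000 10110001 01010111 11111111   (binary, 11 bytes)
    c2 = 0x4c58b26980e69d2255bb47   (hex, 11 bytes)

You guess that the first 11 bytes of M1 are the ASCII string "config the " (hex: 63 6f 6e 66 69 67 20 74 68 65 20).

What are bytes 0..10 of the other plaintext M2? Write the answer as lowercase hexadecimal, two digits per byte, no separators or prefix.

First, c1 ⊕ c2 = (M1 ⊕ K) ⊕ (M2 ⊕ K) = M1 ⊕ M2, so the key drops out. Then M2 = (M1 ⊕ M2) ⊕ M1 over the first 11 bytes.
byte 0: (cf XOR 4c) XOR 63 = 83 XOR 63 = e0
byte 1: (54 XOR 58) XOR 6f = 0c XOR 6f = 63
byte 2: (59 XOR b2) XOR 6e = eb XOR 6e = 85
byte 3: (a4 XOR 69) XOR 66 = cd XOR 66 = ab
byte 4: (45 XOR 80) XOR 69 = c5 XOR 69 = ac
byte 5: (2b XOR e6) XOR 67 = cd XOR 67 = aa
byte 6: (59 XOR 9d) XOR 20 = c4 XOR 20 = e4
byte 7: (b8 XOR 22) XOR 74 = 9a XOR 74 = ee
byte 8: (b1 XOR 55) XOR 68 = e4 XOR 68 = 8c
byte 9: (57 XOR bb) XOR 65 = ec XOR 65 = 89
byte 10: (ff XOR 47) XOR 20 = b8 XOR 20 = 98

e06385abacaae4ee8c8998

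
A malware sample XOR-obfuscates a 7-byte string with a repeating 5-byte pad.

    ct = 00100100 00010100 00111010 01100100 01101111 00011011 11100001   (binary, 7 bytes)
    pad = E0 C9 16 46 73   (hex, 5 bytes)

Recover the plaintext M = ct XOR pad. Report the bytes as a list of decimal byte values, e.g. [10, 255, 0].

The 5-byte key repeats, so the effective keystream is e0 c9 16 46 73 e0 c9.
byte 0: 24 ⊕ e0 = c4
byte 1: 14 ⊕ c9 = dd
byte 2: 3a ⊕ 16 = 2c
byte 3: 64 ⊕ 46 = 22
byte 4: 6f ⊕ 73 = 1c
byte 5: 1b ⊕ e0 = fb
byte 6: e1 ⊕ c9 = 28

[196, 221, 44, 34, 28, 251, 40]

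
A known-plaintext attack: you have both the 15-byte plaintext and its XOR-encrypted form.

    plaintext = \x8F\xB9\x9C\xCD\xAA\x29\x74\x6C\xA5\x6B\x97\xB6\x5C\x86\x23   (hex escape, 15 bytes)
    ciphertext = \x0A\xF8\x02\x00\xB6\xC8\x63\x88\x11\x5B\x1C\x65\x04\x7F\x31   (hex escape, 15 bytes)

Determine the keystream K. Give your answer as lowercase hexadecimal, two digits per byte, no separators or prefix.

Since ciphertext = plaintext ⊕ K, XORing both sides with plaintext gives K = plaintext ⊕ ciphertext.
143 ^  10 = 133
185 ^ 248 =  65
156 ^   2 = 158
205 ^   0 = 205
170 ^ 182 =  28
 41 ^ 200 = 225
116 ^  99 =  23
108 ^ 136 = 228
165 ^  17 = 180
107 ^  91 =  48
151 ^  28 = 139
182 ^ 101 = 211
 92 ^   4 =  88
134 ^ 127 = 249
 35 ^  49 =  18

85419ecd1ce117e4b4308bd358f912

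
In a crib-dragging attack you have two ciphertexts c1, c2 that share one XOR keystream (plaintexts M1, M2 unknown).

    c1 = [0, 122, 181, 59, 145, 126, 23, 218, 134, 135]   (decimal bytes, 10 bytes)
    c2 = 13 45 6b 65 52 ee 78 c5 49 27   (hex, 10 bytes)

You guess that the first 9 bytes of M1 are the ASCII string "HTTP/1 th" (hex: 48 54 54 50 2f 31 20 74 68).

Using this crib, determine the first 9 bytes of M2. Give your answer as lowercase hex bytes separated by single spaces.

5b 6b 8a 0e ec a1 4f 6b a7

First, c1 ⊕ c2 = (M1 ⊕ K) ⊕ (M2 ⊕ K) = M1 ⊕ M2, so the key drops out. Then M2 = (M1 ⊕ M2) ⊕ M1 over the first 9 bytes.
byte 0: (00 ^ 13) ^ 48 = 13 ^ 48 = 5b
byte 1: (7a ^ 45) ^ 54 = 3f ^ 54 = 6b
byte 2: (b5 ^ 6b) ^ 54 = de ^ 54 = 8a
byte 3: (3b ^ 65) ^ 50 = 5e ^ 50 = 0e
byte 4: (91 ^ 52) ^ 2f = c3 ^ 2f = ec
byte 5: (7e ^ ee) ^ 31 = 90 ^ 31 = a1
byte 6: (17 ^ 78) ^ 20 = 6f ^ 20 = 4f
byte 7: (da ^ c5) ^ 74 = 1f ^ 74 = 6b
byte 8: (86 ^ 49) ^ 68 = cf ^ 68 = a7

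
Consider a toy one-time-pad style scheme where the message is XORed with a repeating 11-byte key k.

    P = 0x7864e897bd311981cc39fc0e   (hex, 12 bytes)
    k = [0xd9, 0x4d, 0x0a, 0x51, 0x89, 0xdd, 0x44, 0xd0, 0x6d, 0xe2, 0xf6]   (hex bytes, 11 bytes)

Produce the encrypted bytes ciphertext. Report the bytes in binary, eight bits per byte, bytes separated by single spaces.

10100001 00101001 11100010 11000110 00110100 11101100 01011101 01010001 10100001 11011011 00001010 11010111

The 11-byte key repeats, so the effective keystream is d9 4d 0a 51 89 dd 44 d0 6d e2 f6 d9.
byte 0: 120 xor 217 = 161
byte 1: 100 xor  77 =  41
byte 2: 232 xor  10 = 226
byte 3: 151 xor  81 = 198
byte 4: 189 xor 137 =  52
byte 5:  49 xor 221 = 236
byte 6:  25 xor  68 =  93
byte 7: 129 xor 208 =  81
byte 8: 204 xor 109 = 161
byte 9:  57 xor 226 = 219
byte 10: 252 xor 246 =  10
byte 11:  14 xor 217 = 215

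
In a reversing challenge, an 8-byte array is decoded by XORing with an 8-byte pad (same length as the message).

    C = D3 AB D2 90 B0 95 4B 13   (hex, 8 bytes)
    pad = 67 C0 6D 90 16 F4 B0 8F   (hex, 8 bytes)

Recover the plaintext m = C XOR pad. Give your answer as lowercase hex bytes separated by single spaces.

b4 6b bf 00 a6 61 fb 9c

XOR is its own inverse, so applying the key byte-wise gives the result directly.
byte 0: 11010011 xor 01100111 = 10110100
byte 1: 10101011 xor 11000000 = 01101011
byte 2: 11010010 xor 01101101 = 10111111
byte 3: 10010000 xor 10010000 = 00000000
byte 4: 10110000 xor 00010110 = 10100110
byte 5: 10010101 xor 11110100 = 01100001
byte 6: 01001011 xor 10110000 = 11111011
byte 7: 00010011 xor 10001111 = 10011100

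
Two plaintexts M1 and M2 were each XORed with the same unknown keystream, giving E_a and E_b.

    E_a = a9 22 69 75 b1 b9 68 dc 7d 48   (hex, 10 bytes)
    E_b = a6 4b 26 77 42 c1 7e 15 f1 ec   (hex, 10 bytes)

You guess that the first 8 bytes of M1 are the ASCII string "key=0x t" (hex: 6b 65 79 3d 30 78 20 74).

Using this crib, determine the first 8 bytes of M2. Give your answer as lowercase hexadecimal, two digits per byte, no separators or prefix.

640c363fc30036bd

First, E_a ⊕ E_b = (M1 ⊕ K) ⊕ (M2 ⊕ K) = M1 ⊕ M2, so the key drops out. Then M2 = (M1 ⊕ M2) ⊕ M1 over the first 8 bytes.
byte 0: (a9 ^ a6) ^ 6b = 0f ^ 6b = 64
byte 1: (22 ^ 4b) ^ 65 = 69 ^ 65 = 0c
byte 2: (69 ^ 26) ^ 79 = 4f ^ 79 = 36
byte 3: (75 ^ 77) ^ 3d = 02 ^ 3d = 3f
byte 4: (b1 ^ 42) ^ 30 = f3 ^ 30 = c3
byte 5: (b9 ^ c1) ^ 78 = 78 ^ 78 = 00
byte 6: (68 ^ 7e) ^ 20 = 16 ^ 20 = 36
byte 7: (dc ^ 15) ^ 74 = c9 ^ 74 = bd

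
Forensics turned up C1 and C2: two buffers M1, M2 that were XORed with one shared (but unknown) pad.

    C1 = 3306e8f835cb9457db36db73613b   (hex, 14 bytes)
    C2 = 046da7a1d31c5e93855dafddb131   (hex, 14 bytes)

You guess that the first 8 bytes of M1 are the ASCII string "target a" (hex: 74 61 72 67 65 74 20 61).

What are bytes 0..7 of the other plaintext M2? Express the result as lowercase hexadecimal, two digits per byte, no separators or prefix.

First, C1 ⊕ C2 = (M1 ⊕ K) ⊕ (M2 ⊕ K) = M1 ⊕ M2, so the key drops out. Then M2 = (M1 ⊕ M2) ⊕ M1 over the first 8 bytes.
byte 0: (33 xor 04) xor 74 = 37 xor 74 = 43
byte 1: (06 xor 6d) xor 61 = 6b xor 61 = 0a
byte 2: (e8 xor a7) xor 72 = 4f xor 72 = 3d
byte 3: (f8 xor a1) xor 67 = 59 xor 67 = 3e
byte 4: (35 xor d3) xor 65 = e6 xor 65 = 83
byte 5: (cb xor 1c) xor 74 = d7 xor 74 = a3
byte 6: (94 xor 5e) xor 20 = ca xor 20 = ea
byte 7: (57 xor 93) xor 61 = c4 xor 61 = a5

430a3d3e83a3eaa5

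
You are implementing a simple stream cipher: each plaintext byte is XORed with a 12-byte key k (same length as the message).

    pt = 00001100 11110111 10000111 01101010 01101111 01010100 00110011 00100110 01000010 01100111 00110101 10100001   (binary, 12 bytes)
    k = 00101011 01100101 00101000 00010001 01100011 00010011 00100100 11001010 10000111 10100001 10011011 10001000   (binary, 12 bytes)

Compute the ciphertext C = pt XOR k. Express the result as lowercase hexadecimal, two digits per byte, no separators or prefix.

 12 ^  43 =  39
247 ^ 101 = 146
135 ^  40 = 175
106 ^  17 = 123
111 ^  99 =  12
 84 ^  19 =  71
 51 ^  36 =  23
 38 ^ 202 = 236
 66 ^ 135 = 197
103 ^ 161 = 198
 53 ^ 155 = 174
161 ^ 136 =  41

2792af7b0c4717ecc5c6ae29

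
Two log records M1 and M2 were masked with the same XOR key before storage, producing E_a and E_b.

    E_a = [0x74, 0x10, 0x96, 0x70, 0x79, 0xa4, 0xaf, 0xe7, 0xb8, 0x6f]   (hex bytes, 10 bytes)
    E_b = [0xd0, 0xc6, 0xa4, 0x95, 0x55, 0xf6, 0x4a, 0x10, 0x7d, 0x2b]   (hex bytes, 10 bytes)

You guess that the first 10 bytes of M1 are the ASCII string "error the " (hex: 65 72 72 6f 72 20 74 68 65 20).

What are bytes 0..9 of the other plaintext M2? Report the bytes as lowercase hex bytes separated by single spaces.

First, E_a ⊕ E_b = (M1 ⊕ K) ⊕ (M2 ⊕ K) = M1 ⊕ M2, so the key drops out. Then M2 = (M1 ⊕ M2) ⊕ M1 over the first 10 bytes.
byte 0: (74 ⊕ d0) ⊕ 65 = a4 ⊕ 65 = c1
byte 1: (10 ⊕ c6) ⊕ 72 = d6 ⊕ 72 = a4
byte 2: (96 ⊕ a4) ⊕ 72 = 32 ⊕ 72 = 40
byte 3: (70 ⊕ 95) ⊕ 6f = e5 ⊕ 6f = 8a
byte 4: (79 ⊕ 55) ⊕ 72 = 2c ⊕ 72 = 5e
byte 5: (a4 ⊕ f6) ⊕ 20 = 52 ⊕ 20 = 72
byte 6: (af ⊕ 4a) ⊕ 74 = e5 ⊕ 74 = 91
byte 7: (e7 ⊕ 10) ⊕ 68 = f7 ⊕ 68 = 9f
byte 8: (b8 ⊕ 7d) ⊕ 65 = c5 ⊕ 65 = a0
byte 9: (6f ⊕ 2b) ⊕ 20 = 44 ⊕ 20 = 64

c1 a4 40 8a 5e 72 91 9f a0 64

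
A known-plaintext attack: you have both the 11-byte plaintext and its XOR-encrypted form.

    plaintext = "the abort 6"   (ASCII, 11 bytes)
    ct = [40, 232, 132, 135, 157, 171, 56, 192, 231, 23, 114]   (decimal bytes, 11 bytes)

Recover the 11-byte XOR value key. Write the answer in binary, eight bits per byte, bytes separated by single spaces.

01011100 10000000 11100001 10100111 11111100 11001001 01010111 10110010 10010011 00110111 01000100

Since ct = plaintext ⊕ key, XORing both sides with plaintext gives key = plaintext ⊕ ct.
74 ^ 28 = 5c
68 ^ e8 = 80
65 ^ 84 = e1
20 ^ 87 = a7
61 ^ 9d = fc
62 ^ ab = c9
6f ^ 38 = 57
72 ^ c0 = b2
74 ^ e7 = 93
20 ^ 17 = 37
36 ^ 72 = 44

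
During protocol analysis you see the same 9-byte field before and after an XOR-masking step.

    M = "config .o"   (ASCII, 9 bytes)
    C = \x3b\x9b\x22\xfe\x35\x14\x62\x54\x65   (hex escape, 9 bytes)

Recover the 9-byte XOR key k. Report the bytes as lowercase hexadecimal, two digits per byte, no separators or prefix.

Since C = M ⊕ k, XORing both sides with M gives k = M ⊕ C.
byte 0: 63 XOR 3b = 58
byte 1: 6f XOR 9b = f4
byte 2: 6e XOR 22 = 4c
byte 3: 66 XOR fe = 98
byte 4: 69 XOR 35 = 5c
byte 5: 67 XOR 14 = 73
byte 6: 20 XOR 62 = 42
byte 7: 2e XOR 54 = 7a
byte 8: 6f XOR 65 = 0a

58f44c985c73427a0a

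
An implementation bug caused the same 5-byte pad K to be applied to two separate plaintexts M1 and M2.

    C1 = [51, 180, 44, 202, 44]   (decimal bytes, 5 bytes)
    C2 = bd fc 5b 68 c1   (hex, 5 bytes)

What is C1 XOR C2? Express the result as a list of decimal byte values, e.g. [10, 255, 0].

C1 ⊕ C2 = (M1 ⊕ K) ⊕ (M2 ⊕ K) = M1 ⊕ M2 — the shared key cancels under XOR.
byte 0: 33 ⊕ bd = 8e
byte 1: b4 ⊕ fc = 48
byte 2: 2c ⊕ 5b = 77
byte 3: ca ⊕ 68 = a2
byte 4: 2c ⊕ c1 = ed

[142, 72, 119, 162, 237]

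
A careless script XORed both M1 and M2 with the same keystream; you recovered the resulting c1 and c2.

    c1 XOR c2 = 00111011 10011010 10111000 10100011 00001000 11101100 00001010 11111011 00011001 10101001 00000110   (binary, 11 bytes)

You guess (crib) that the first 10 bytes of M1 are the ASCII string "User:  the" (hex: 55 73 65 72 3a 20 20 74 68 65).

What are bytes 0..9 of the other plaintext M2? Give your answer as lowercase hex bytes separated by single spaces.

Since c1 ⊕ c2 = M1 ⊕ M2, XORing with the guessed M1 bytes yields the corresponding M2 bytes: M2 = (c1 ⊕ c2) ⊕ M1.
3b XOR 55 = 6e
9a XOR 73 = e9
b8 XOR 65 = dd
a3 XOR 72 = d1
08 XOR 3a = 32
ec XOR 20 = cc
0a XOR 20 = 2a
fb XOR 74 = 8f
19 XOR 68 = 71
a9 XOR 65 = cc

6e e9 dd d1 32 cc 2a 8f 71 cc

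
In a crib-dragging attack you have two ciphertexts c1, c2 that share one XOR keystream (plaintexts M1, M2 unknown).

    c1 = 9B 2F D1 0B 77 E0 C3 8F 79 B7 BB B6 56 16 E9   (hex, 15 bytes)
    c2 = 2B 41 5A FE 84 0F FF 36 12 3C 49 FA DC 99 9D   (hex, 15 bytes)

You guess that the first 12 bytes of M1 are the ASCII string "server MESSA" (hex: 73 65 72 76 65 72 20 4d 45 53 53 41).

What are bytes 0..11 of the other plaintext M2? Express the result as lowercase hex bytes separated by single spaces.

First, c1 ⊕ c2 = (M1 ⊕ K) ⊕ (M2 ⊕ K) = M1 ⊕ M2, so the key drops out. Then M2 = (M1 ⊕ M2) ⊕ M1 over the first 12 bytes.
byte 0: (9b ^ 2b) ^ 73 = b0 ^ 73 = c3
byte 1: (2f ^ 41) ^ 65 = 6e ^ 65 = 0b
byte 2: (d1 ^ 5a) ^ 72 = 8b ^ 72 = f9
byte 3: (0b ^ fe) ^ 76 = f5 ^ 76 = 83
byte 4: (77 ^ 84) ^ 65 = f3 ^ 65 = 96
byte 5: (e0 ^ 0f) ^ 72 = ef ^ 72 = 9d
byte 6: (c3 ^ ff) ^ 20 = 3c ^ 20 = 1c
byte 7: (8f ^ 36) ^ 4d = b9 ^ 4d = f4
byte 8: (79 ^ 12) ^ 45 = 6b ^ 45 = 2e
byte 9: (b7 ^ 3c) ^ 53 = 8b ^ 53 = d8
byte 10: (bb ^ 49) ^ 53 = f2 ^ 53 = a1
byte 11: (b6 ^ fa) ^ 41 = 4c ^ 41 = 0d

c3 0b f9 83 96 9d 1c f4 2e d8 a1 0d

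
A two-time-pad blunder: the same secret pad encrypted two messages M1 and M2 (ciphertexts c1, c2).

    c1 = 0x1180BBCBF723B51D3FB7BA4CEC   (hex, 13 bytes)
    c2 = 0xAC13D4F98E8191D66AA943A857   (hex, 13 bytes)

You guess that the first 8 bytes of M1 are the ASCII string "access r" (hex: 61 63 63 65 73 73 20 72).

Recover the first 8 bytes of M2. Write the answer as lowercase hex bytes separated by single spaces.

First, c1 ⊕ c2 = (M1 ⊕ K) ⊕ (M2 ⊕ K) = M1 ⊕ M2, so the key drops out. Then M2 = (M1 ⊕ M2) ⊕ M1 over the first 8 bytes.
byte 0: (11 XOR ac) XOR 61 = bd XOR 61 = dc
byte 1: (80 XOR 13) XOR 63 = 93 XOR 63 = f0
byte 2: (bb XOR d4) XOR 63 = 6f XOR 63 = 0c
byte 3: (cb XOR f9) XOR 65 = 32 XOR 65 = 57
byte 4: (f7 XOR 8e) XOR 73 = 79 XOR 73 = 0a
byte 5: (23 XOR 81) XOR 73 = a2 XOR 73 = d1
byte 6: (b5 XOR 91) XOR 20 = 24 XOR 20 = 04
byte 7: (1d XOR d6) XOR 72 = cb XOR 72 = b9

dc f0 0c 57 0a d1 04 b9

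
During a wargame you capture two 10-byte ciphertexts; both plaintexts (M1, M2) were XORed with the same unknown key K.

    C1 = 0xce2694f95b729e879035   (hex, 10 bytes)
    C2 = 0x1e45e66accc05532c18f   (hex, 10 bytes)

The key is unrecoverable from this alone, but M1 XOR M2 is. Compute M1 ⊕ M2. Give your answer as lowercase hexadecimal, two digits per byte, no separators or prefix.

C1 ⊕ C2 = (M1 ⊕ K) ⊕ (M2 ⊕ K) = M1 ⊕ M2 — the shared key cancels under XOR.
byte 0: 11001110 xor 00011110 = 11010000
byte 1: 00100110 xor 01000101 = 01100011
byte 2: 10010100 xor 11100110 = 01110010
byte 3: 11111001 xor 01101010 = 10010011
byte 4: 01011011 xor 11001100 = 10010111
byte 5: 01110010 xor 11000000 = 10110010
byte 6: 10011110 xor 01010101 = 11001011
byte 7: 10000111 xor 00110010 = 10110101
byte 8: 10010000 xor 11000001 = 01010001
byte 9: 00110101 xor 10001111 = 10111010

d063729397b2cbb551ba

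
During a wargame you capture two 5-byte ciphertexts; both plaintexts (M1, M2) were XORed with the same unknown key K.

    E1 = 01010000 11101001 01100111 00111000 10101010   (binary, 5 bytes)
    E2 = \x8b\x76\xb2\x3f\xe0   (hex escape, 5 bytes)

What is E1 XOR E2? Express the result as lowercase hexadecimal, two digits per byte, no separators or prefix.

E1 ⊕ E2 = (M1 ⊕ K) ⊕ (M2 ⊕ K) = M1 ⊕ M2 — the shared key cancels under XOR.
byte 0: 50 XOR 8b = db
byte 1: e9 XOR 76 = 9f
byte 2: 67 XOR b2 = d5
byte 3: 38 XOR 3f = 07
byte 4: aa XOR e0 = 4a

db9fd5074a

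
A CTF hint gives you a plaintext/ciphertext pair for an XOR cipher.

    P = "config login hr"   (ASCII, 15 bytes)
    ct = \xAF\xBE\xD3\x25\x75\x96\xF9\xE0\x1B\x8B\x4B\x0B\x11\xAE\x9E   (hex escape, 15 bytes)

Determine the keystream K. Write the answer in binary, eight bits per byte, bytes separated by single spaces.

11001100 11010001 10111101 01000011 00011100 11110001 11011001 10001100 01110100 11101100 00100010 01100101 00110001 11000110 11101100

Since ct = P ⊕ K, XORing both sides with P gives K = P ⊕ ct.
 99 ⊕ 175 = 204
111 ⊕ 190 = 209
110 ⊕ 211 = 189
102 ⊕  37 =  67
105 ⊕ 117 =  28
103 ⊕ 150 = 241
 32 ⊕ 249 = 217
108 ⊕ 224 = 140
111 ⊕  27 = 116
103 ⊕ 139 = 236
105 ⊕  75 =  34
110 ⊕  11 = 101
 32 ⊕  17 =  49
104 ⊕ 174 = 198
114 ⊕ 158 = 236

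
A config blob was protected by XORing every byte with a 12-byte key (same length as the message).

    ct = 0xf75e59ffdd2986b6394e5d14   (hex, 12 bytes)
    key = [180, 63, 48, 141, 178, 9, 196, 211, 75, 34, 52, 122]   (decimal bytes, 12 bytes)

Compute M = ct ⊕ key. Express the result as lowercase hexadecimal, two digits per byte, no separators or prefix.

f7 XOR b4 = 43
5e XOR 3f = 61
59 XOR 30 = 69
ff XOR 8d = 72
dd XOR b2 = 6f
29 XOR 09 = 20
86 XOR c4 = 42
b6 XOR d3 = 65
39 XOR 4b = 72
4e XOR 22 = 6c
5d XOR 34 = 69
14 XOR 7a = 6e

436169726f204265726c696e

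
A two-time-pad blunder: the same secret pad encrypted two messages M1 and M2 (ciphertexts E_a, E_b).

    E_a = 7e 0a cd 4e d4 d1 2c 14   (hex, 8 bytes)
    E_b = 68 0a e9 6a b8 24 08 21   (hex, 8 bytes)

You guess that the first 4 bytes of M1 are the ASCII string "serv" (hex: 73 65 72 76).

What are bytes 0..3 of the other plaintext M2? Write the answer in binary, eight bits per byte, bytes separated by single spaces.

First, E_a ⊕ E_b = (M1 ⊕ K) ⊕ (M2 ⊕ K) = M1 ⊕ M2, so the key drops out. Then M2 = (M1 ⊕ M2) ⊕ M1 over the first 4 bytes.
byte 0: (7e xor 68) xor 73 = 16 xor 73 = 65
byte 1: (0a xor 0a) xor 65 = 00 xor 65 = 65
byte 2: (cd xor e9) xor 72 = 24 xor 72 = 56
byte 3: (4e xor 6a) xor 76 = 24 xor 76 = 52

01100101 01100101 01010110 01010010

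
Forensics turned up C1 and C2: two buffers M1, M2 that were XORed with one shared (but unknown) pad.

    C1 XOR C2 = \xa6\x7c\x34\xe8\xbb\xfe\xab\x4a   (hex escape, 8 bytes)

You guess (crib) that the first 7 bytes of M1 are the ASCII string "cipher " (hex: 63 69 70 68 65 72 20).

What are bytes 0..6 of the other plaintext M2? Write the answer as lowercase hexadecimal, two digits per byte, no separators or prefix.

Since C1 ⊕ C2 = M1 ⊕ M2, XORing with the guessed M1 bytes yields the corresponding M2 bytes: M2 = (C1 ⊕ C2) ⊕ M1.
byte 0: a6 ^ 63 = c5
byte 1: 7c ^ 69 = 15
byte 2: 34 ^ 70 = 44
byte 3: e8 ^ 68 = 80
byte 4: bb ^ 65 = de
byte 5: fe ^ 72 = 8c
byte 6: ab ^ 20 = 8b

c5154480de8c8b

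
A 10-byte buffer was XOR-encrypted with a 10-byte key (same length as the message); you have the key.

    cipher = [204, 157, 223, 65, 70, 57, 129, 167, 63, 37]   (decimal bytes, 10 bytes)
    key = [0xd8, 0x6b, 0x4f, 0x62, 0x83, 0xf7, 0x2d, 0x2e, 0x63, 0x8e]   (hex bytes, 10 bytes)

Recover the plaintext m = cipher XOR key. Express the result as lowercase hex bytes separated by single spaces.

XOR is its own inverse, so applying the key byte-wise gives the result directly.
11001100 ⊕ 11011000 = 00010100
10011101 ⊕ 01101011 = 11110110
11011111 ⊕ 01001111 = 10010000
01000001 ⊕ 01100010 = 00100011
01000110 ⊕ 10000011 = 11000101
00111001 ⊕ 11110111 = 11001110
10000001 ⊕ 00101101 = 10101100
10100111 ⊕ 00101110 = 10001001
00111111 ⊕ 01100011 = 01011100
00100101 ⊕ 10001110 = 10101011

14 f6 90 23 c5 ce ac 89 5c ab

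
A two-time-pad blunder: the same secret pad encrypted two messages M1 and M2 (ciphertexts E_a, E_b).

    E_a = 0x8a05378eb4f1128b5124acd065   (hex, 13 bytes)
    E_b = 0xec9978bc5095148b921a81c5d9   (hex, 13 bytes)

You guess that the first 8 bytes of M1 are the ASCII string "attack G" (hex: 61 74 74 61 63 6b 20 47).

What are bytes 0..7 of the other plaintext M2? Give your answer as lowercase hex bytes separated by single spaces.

07 e8 3b 53 87 0f 26 47

First, E_a ⊕ E_b = (M1 ⊕ K) ⊕ (M2 ⊕ K) = M1 ⊕ M2, so the key drops out. Then M2 = (M1 ⊕ M2) ⊕ M1 over the first 8 bytes.
byte 0: (8a xor ec) xor 61 = 66 xor 61 = 07
byte 1: (05 xor 99) xor 74 = 9c xor 74 = e8
byte 2: (37 xor 78) xor 74 = 4f xor 74 = 3b
byte 3: (8e xor bc) xor 61 = 32 xor 61 = 53
byte 4: (b4 xor 50) xor 63 = e4 xor 63 = 87
byte 5: (f1 xor 95) xor 6b = 64 xor 6b = 0f
byte 6: (12 xor 14) xor 20 = 06 xor 20 = 26
byte 7: (8b xor 8b) xor 47 = 00 xor 47 = 47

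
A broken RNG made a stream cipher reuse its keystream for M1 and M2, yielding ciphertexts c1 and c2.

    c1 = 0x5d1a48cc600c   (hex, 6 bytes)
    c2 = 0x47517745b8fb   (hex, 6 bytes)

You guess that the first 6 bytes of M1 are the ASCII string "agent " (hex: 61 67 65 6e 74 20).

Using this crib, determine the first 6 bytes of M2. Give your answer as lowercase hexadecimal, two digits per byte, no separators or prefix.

First, c1 ⊕ c2 = (M1 ⊕ K) ⊕ (M2 ⊕ K) = M1 ⊕ M2, so the key drops out. Then M2 = (M1 ⊕ M2) ⊕ M1 over the first 6 bytes.
byte 0: (5d XOR 47) XOR 61 = 1a XOR 61 = 7b
byte 1: (1a XOR 51) XOR 67 = 4b XOR 67 = 2c
byte 2: (48 XOR 77) XOR 65 = 3f XOR 65 = 5a
byte 3: (cc XOR 45) XOR 6e = 89 XOR 6e = e7
byte 4: (60 XOR b8) XOR 74 = d8 XOR 74 = ac
byte 5: (0c XOR fb) XOR 20 = f7 XOR 20 = d7

7b2c5ae7acd7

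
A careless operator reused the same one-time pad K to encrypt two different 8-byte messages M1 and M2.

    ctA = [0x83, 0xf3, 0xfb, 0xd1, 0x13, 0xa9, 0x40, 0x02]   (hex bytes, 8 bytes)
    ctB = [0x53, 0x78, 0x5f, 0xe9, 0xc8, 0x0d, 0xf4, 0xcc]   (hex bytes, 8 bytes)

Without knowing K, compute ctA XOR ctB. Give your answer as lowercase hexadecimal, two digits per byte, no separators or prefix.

d08ba438dba4b4ce

ctA ⊕ ctB = (M1 ⊕ K) ⊕ (M2 ⊕ K) = M1 ⊕ M2 — the shared key cancels under XOR.
byte 0: 83 ⊕ 53 = d0
byte 1: f3 ⊕ 78 = 8b
byte 2: fb ⊕ 5f = a4
byte 3: d1 ⊕ e9 = 38
byte 4: 13 ⊕ c8 = db
byte 5: a9 ⊕ 0d = a4
byte 6: 40 ⊕ f4 = b4
byte 7: 02 ⊕ cc = ce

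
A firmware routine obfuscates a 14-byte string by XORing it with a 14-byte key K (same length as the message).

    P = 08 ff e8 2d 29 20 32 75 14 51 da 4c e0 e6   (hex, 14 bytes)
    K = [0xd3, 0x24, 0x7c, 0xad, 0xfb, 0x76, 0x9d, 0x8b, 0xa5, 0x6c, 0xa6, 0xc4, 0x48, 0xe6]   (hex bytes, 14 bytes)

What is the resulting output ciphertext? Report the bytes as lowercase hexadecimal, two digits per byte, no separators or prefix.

XOR is its own inverse, so applying the key byte-wise gives the result directly.
08 ⊕ d3 = db
ff ⊕ 24 = db
e8 ⊕ 7c = 94
2d ⊕ ad = 80
29 ⊕ fb = d2
20 ⊕ 76 = 56
32 ⊕ 9d = af
75 ⊕ 8b = fe
14 ⊕ a5 = b1
51 ⊕ 6c = 3d
da ⊕ a6 = 7c
4c ⊕ c4 = 88
e0 ⊕ 48 = a8
e6 ⊕ e6 = 00

dbdb9480d256affeb13d7c88a800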